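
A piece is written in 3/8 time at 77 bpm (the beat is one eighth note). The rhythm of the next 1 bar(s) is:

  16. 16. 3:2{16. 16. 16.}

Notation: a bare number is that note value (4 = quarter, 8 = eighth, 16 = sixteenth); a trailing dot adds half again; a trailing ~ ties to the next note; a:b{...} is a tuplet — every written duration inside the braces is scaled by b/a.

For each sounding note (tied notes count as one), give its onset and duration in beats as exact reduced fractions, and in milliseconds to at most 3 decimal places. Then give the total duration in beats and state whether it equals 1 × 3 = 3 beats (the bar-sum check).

1) 0.0ms=0b +584.416ms=3/4b
2) 584.416ms=3/4b +584.416ms=3/4b
3) 1168.831ms=3/2b +389.61ms=1/2b
4) 1558.442ms=2b +389.61ms=1/2b
5) 1948.052ms=5/2b +389.61ms=1/2b
Σ=3b of 3 (77bpm 3/8) — PASS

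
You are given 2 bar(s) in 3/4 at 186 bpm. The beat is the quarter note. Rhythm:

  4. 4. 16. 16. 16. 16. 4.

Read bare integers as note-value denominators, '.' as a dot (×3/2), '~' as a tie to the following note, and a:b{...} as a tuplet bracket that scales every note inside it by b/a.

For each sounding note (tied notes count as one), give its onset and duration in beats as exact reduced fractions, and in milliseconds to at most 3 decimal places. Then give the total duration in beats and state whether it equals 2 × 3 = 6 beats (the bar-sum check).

1) 0.0ms=0b +483.871ms=3/2b
2) 483.871ms=3/2b +483.871ms=3/2b
3) 967.742ms=3b +120.968ms=3/8b
4) 1088.71ms=27/8b +120.968ms=3/8b
5) 1209.677ms=15/4b +120.968ms=3/8b
6) 1330.645ms=33/8b +120.968ms=3/8b
7) 1451.613ms=9/2b +483.871ms=3/2b
Σ=6b of 6 (186bpm 3/4) — PASS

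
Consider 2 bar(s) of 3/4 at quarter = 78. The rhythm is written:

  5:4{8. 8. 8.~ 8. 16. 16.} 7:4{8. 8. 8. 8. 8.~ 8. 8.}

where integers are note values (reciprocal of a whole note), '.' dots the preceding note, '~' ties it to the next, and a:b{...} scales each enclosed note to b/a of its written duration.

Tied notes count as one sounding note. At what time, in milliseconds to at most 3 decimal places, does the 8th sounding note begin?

1. 0.0ms @ 0 + 461.538ms (3/5)
2. 461.538ms @ 3/5 + 461.538ms (3/5)
3. 923.077ms @ 6/5 + 923.077ms (6/5)
4. 1846.154ms @ 12/5 + 230.769ms (3/10)
5. 2076.923ms @ 27/10 + 230.769ms (3/10)
6. 2307.692ms @ 3 + 329.67ms (3/7)
7. 2637.363ms @ 24/7 + 329.67ms (3/7)
8. 2967.033ms @ 27/7 + 329.67ms (3/7)
9. 3296.703ms @ 30/7 + 329.67ms (3/7)
10. 3626.374ms @ 33/7 + 659.341ms (6/7)
11. 4285.714ms @ 39/7 + 329.67ms (3/7)

note 8 onset = 27/7b = 2967.033ms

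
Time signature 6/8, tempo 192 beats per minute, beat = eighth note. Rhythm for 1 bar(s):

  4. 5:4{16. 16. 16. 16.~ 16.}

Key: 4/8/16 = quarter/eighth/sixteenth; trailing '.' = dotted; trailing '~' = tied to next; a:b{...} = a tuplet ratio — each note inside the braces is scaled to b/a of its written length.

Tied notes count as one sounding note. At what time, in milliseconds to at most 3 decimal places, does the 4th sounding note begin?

note 4 onset = 21/5b = 1312.5ms

1. 0.0ms @ 0 + 937.5ms (3)
2. 937.5ms @ 3 + 187.5ms (3/5)
3. 1125.0ms @ 18/5 + 187.5ms (3/5)
4. 1312.5ms @ 21/5 + 187.5ms (3/5)
5. 1500.0ms @ 24/5 + 375.0ms (6/5)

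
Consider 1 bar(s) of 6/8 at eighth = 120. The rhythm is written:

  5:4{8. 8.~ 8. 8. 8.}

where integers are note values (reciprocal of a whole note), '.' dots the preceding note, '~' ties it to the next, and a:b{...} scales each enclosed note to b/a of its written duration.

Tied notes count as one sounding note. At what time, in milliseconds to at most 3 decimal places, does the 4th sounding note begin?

note 4 onset = 24/5b = 2400.0ms

1. 0.0ms @ 0 + 600.0ms (6/5)
2. 600.0ms @ 6/5 + 1200.0ms (12/5)
3. 1800.0ms @ 18/5 + 600.0ms (6/5)
4. 2400.0ms @ 24/5 + 600.0ms (6/5)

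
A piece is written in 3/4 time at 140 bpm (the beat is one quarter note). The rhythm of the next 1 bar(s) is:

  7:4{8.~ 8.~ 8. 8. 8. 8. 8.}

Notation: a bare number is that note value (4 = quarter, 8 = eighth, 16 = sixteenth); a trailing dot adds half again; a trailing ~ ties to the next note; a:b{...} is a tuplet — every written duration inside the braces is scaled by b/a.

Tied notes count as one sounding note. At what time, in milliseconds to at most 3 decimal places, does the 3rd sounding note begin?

1. 0.0ms @ 0 + 551.02ms (9/7)
2. 551.02ms @ 9/7 + 183.673ms (3/7)
3. 734.694ms @ 12/7 + 183.673ms (3/7)
4. 918.367ms @ 15/7 + 183.673ms (3/7)
5. 1102.041ms @ 18/7 + 183.673ms (3/7)

note 3 onset = 12/7b = 734.694ms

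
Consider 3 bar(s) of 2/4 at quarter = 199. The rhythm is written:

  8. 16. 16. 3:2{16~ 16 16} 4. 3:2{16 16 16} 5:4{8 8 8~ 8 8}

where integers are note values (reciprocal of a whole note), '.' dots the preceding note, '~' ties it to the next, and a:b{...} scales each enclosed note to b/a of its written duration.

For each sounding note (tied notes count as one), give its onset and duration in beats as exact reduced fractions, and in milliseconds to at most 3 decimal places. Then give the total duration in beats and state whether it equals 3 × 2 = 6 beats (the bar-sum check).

1) 0.0ms=0b +226.131ms=3/4b
2) 226.131ms=3/4b +113.065ms=3/8b
3) 339.196ms=9/8b +113.065ms=3/8b
4) 452.261ms=3/2b +100.503ms=1/3b
5) 552.764ms=11/6b +50.251ms=1/6b
6) 603.015ms=2b +452.261ms=3/2b
7) 1055.276ms=7/2b +50.251ms=1/6b
8) 1105.528ms=11/3b +50.251ms=1/6b
9) 1155.779ms=23/6b +50.251ms=1/6b
10) 1206.03ms=4b +120.603ms=2/5b
11) 1326.633ms=22/5b +120.603ms=2/5b
12) 1447.236ms=24/5b +241.206ms=4/5b
13) 1688.442ms=28/5b +120.603ms=2/5b
Σ=6b of 6 (199bpm 2/4) — PASS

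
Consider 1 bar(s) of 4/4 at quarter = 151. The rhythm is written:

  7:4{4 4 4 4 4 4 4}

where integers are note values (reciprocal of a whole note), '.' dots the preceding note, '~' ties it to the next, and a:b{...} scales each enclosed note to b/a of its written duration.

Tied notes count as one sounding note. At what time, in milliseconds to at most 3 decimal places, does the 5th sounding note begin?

1. 0.0ms @ 0 + 227.058ms (4/7)
2. 227.058ms @ 4/7 + 227.058ms (4/7)
3. 454.115ms @ 8/7 + 227.058ms (4/7)
4. 681.173ms @ 12/7 + 227.058ms (4/7)
5. 908.231ms @ 16/7 + 227.058ms (4/7)
6. 1135.289ms @ 20/7 + 227.058ms (4/7)
7. 1362.346ms @ 24/7 + 227.058ms (4/7)

note 5 onset = 16/7b = 908.231ms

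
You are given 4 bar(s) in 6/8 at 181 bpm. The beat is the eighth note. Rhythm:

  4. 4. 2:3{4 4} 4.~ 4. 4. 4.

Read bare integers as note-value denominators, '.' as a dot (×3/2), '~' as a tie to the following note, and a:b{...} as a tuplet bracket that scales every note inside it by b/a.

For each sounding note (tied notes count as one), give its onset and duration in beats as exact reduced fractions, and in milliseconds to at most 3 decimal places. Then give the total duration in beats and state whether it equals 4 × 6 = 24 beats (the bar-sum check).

1) 0.0ms=0b +994.475ms=3b
2) 994.475ms=3b +994.475ms=3b
3) 1988.95ms=6b +994.475ms=3b
4) 2983.425ms=9b +994.475ms=3b
5) 3977.901ms=12b +1988.95ms=6b
6) 5966.851ms=18b +994.475ms=3b
7) 6961.326ms=21b +994.475ms=3b
Σ=24b of 24 (181bpm 6/8) — PASS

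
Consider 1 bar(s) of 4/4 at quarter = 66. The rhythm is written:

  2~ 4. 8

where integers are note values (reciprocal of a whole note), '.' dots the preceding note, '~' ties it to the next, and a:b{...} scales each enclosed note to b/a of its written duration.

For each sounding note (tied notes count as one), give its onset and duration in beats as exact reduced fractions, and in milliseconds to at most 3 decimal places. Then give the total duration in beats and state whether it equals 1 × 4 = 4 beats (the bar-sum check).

1) 0.0ms=0b +3181.818ms=7/2b
2) 3181.818ms=7/2b +454.545ms=1/2b
Σ=4b of 4 (66bpm 4/4) — PASS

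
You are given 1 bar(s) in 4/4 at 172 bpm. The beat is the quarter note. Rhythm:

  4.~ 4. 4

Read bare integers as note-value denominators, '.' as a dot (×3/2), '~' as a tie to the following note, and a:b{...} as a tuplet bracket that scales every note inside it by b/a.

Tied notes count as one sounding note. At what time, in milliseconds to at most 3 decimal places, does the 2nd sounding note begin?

1. 0.0ms @ 0 + 1046.512ms (3)
2. 1046.512ms @ 3 + 348.837ms (1)

note 2 onset = 3b = 1046.512ms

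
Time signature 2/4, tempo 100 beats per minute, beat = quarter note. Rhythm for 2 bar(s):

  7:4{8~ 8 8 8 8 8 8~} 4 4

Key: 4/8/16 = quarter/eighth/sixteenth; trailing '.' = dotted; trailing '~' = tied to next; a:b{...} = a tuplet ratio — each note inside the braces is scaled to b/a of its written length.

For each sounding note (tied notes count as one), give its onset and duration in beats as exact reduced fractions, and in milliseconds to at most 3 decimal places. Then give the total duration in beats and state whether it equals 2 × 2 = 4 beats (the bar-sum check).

1) 0.0ms=0b +342.857ms=4/7b
2) 342.857ms=4/7b +171.429ms=2/7b
3) 514.286ms=6/7b +171.429ms=2/7b
4) 685.714ms=8/7b +171.429ms=2/7b
5) 857.143ms=10/7b +171.429ms=2/7b
6) 1028.571ms=12/7b +771.429ms=9/7b
7) 1800.0ms=3b +600.0ms=1b
Σ=4b of 4 (100bpm 2/4) — PASS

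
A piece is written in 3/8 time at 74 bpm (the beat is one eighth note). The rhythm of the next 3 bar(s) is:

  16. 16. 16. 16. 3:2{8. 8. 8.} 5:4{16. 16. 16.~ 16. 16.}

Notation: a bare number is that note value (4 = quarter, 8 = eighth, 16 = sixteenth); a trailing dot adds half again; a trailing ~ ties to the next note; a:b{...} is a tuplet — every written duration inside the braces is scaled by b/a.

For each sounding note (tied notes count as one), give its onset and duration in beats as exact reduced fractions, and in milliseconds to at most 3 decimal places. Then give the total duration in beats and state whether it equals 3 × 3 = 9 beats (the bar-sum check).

1) 0.0ms=0b +608.108ms=3/4b
2) 608.108ms=3/4b +608.108ms=3/4b
3) 1216.216ms=3/2b +608.108ms=3/4b
4) 1824.324ms=9/4b +608.108ms=3/4b
5) 2432.432ms=3b +810.811ms=1b
6) 3243.243ms=4b +810.811ms=1b
7) 4054.054ms=5b +810.811ms=1b
8) 4864.865ms=6b +486.486ms=3/5b
9) 5351.351ms=33/5b +486.486ms=3/5b
10) 5837.838ms=36/5b +972.973ms=6/5b
11) 6810.811ms=42/5b +486.486ms=3/5b
Σ=9b of 9 (74bpm 3/8) — PASS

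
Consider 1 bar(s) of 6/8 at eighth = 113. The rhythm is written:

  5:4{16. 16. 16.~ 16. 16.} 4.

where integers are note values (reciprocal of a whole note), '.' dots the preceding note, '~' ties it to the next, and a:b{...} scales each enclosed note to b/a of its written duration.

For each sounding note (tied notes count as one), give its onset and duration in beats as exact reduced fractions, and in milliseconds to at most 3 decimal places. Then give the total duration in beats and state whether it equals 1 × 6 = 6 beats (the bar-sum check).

1) 0.0ms=0b +318.584ms=3/5b
2) 318.584ms=3/5b +318.584ms=3/5b
3) 637.168ms=6/5b +637.168ms=6/5b
4) 1274.336ms=12/5b +318.584ms=3/5b
5) 1592.92ms=3b +1592.92ms=3b
Σ=6b of 6 (113bpm 6/8) — PASS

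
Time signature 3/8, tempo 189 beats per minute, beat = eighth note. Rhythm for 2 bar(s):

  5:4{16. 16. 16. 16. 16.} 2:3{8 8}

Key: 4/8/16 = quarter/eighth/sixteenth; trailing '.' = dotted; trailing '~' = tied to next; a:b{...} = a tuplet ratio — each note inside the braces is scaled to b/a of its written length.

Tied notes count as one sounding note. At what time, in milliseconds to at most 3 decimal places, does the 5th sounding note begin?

1. 0.0ms @ 0 + 190.476ms (3/5)
2. 190.476ms @ 3/5 + 190.476ms (3/5)
3. 380.952ms @ 6/5 + 190.476ms (3/5)
4. 571.429ms @ 9/5 + 190.476ms (3/5)
5. 761.905ms @ 12/5 + 190.476ms (3/5)
6. 952.381ms @ 3 + 476.19ms (3/2)
7. 1428.571ms @ 9/2 + 476.19ms (3/2)

note 5 onset = 12/5b = 761.905ms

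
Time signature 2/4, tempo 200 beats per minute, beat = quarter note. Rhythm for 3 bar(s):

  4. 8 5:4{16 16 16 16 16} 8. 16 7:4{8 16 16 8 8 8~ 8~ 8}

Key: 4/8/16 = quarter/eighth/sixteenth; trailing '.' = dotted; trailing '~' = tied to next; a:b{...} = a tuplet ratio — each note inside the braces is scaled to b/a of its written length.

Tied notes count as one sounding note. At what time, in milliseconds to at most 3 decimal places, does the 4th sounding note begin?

1. 0.0ms @ 0 + 450.0ms (3/2)
2. 450.0ms @ 3/2 + 150.0ms (1/2)
3. 600.0ms @ 2 + 60.0ms (1/5)
4. 660.0ms @ 11/5 + 60.0ms (1/5)
5. 720.0ms @ 12/5 + 60.0ms (1/5)
6. 780.0ms @ 13/5 + 60.0ms (1/5)
7. 840.0ms @ 14/5 + 60.0ms (1/5)
8. 900.0ms @ 3 + 225.0ms (3/4)
9. 1125.0ms @ 15/4 + 75.0ms (1/4)
10. 1200.0ms @ 4 + 85.714ms (2/7)
11. 1285.714ms @ 30/7 + 42.857ms (1/7)
12. 1328.571ms @ 31/7 + 42.857ms (1/7)
13. 1371.429ms @ 32/7 + 85.714ms (2/7)
14. 1457.143ms @ 34/7 + 85.714ms (2/7)
15. 1542.857ms @ 36/7 + 257.143ms (6/7)

note 4 onset = 11/5b = 660.0ms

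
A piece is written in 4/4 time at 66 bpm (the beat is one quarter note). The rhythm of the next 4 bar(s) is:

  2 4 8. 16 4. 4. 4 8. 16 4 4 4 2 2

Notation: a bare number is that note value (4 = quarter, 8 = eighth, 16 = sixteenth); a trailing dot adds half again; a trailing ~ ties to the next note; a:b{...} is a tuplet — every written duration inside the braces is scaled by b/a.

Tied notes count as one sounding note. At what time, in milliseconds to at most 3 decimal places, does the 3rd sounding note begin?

note 3 onset = 3b = 2727.273ms

1. 0.0ms @ 0 + 1818.182ms (2)
2. 1818.182ms @ 2 + 909.091ms (1)
3. 2727.273ms @ 3 + 681.818ms (3/4)
4. 3409.091ms @ 15/4 + 227.273ms (1/4)
5. 3636.364ms @ 4 + 1363.636ms (3/2)
6. 5000.0ms @ 11/2 + 1363.636ms (3/2)
7. 6363.636ms @ 7 + 909.091ms (1)
8. 7272.727ms @ 8 + 681.818ms (3/4)
9. 7954.545ms @ 35/4 + 227.273ms (1/4)
10. 8181.818ms @ 9 + 909.091ms (1)
11. 9090.909ms @ 10 + 909.091ms (1)
12. 10000.0ms @ 11 + 909.091ms (1)
13. 10909.091ms @ 12 + 1818.182ms (2)
14. 12727.273ms @ 14 + 1818.182ms (2)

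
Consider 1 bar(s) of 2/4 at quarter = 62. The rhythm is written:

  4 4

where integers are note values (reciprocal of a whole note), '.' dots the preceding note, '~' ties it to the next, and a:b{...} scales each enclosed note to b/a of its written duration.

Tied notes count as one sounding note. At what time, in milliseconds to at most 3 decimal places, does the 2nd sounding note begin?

note 2 onset = 1b = 967.742ms

1. 0.0ms @ 0 + 967.742ms (1)
2. 967.742ms @ 1 + 967.742ms (1)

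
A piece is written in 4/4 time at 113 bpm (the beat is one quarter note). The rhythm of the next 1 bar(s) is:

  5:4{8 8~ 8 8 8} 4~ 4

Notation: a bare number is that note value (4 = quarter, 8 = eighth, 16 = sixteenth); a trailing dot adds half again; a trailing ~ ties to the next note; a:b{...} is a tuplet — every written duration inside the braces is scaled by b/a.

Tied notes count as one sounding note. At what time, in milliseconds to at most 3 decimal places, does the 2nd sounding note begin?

note 2 onset = 2/5b = 212.389ms

1. 0.0ms @ 0 + 212.389ms (2/5)
2. 212.389ms @ 2/5 + 424.779ms (4/5)
3. 637.168ms @ 6/5 + 212.389ms (2/5)
4. 849.558ms @ 8/5 + 212.389ms (2/5)
5. 1061.947ms @ 2 + 1061.947ms (2)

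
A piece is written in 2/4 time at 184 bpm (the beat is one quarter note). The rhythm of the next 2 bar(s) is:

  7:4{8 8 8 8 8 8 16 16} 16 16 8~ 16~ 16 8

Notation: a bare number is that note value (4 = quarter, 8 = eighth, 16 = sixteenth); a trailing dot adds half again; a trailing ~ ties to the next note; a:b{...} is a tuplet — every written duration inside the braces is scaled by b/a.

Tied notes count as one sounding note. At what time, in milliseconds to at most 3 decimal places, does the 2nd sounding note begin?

1. 0.0ms @ 0 + 93.168ms (2/7)
2. 93.168ms @ 2/7 + 93.168ms (2/7)
3. 186.335ms @ 4/7 + 93.168ms (2/7)
4. 279.503ms @ 6/7 + 93.168ms (2/7)
5. 372.671ms @ 8/7 + 93.168ms (2/7)
6. 465.839ms @ 10/7 + 93.168ms (2/7)
7. 559.006ms @ 12/7 + 46.584ms (1/7)
8. 605.59ms @ 13/7 + 46.584ms (1/7)
9. 652.174ms @ 2 + 81.522ms (1/4)
10. 733.696ms @ 9/4 + 81.522ms (1/4)
11. 815.217ms @ 5/2 + 326.087ms (1)
12. 1141.304ms @ 7/2 + 163.043ms (1/2)

note 2 onset = 2/7b = 93.168ms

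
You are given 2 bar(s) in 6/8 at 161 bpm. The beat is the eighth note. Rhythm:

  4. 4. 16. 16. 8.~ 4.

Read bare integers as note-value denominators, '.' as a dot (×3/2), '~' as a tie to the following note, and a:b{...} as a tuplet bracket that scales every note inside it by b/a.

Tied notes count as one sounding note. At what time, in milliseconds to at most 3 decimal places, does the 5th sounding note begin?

note 5 onset = 15/2b = 2795.031ms

1. 0.0ms @ 0 + 1118.012ms (3)
2. 1118.012ms @ 3 + 1118.012ms (3)
3. 2236.025ms @ 6 + 279.503ms (3/4)
4. 2515.528ms @ 27/4 + 279.503ms (3/4)
5. 2795.031ms @ 15/2 + 1677.019ms (9/2)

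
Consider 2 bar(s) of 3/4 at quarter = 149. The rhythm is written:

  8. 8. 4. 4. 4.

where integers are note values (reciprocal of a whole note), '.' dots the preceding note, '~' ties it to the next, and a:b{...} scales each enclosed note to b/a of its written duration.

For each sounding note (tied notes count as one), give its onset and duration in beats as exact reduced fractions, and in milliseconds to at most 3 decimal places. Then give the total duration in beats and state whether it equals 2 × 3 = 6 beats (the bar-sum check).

1) 0.0ms=0b +302.013ms=3/4b
2) 302.013ms=3/4b +302.013ms=3/4b
3) 604.027ms=3/2b +604.027ms=3/2b
4) 1208.054ms=3b +604.027ms=3/2b
5) 1812.081ms=9/2b +604.027ms=3/2b
Σ=6b of 6 (149bpm 3/4) — PASS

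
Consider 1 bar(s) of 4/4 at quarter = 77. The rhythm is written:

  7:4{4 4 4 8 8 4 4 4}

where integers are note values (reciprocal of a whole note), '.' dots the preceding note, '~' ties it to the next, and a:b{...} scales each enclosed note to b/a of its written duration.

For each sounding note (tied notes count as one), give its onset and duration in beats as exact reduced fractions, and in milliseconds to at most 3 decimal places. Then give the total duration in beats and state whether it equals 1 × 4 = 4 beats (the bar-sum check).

1) 0.0ms=0b +445.269ms=4/7b
2) 445.269ms=4/7b +445.269ms=4/7b
3) 890.538ms=8/7b +445.269ms=4/7b
4) 1335.807ms=12/7b +222.635ms=2/7b
5) 1558.442ms=2b +222.635ms=2/7b
6) 1781.076ms=16/7b +445.269ms=4/7b
7) 2226.345ms=20/7b +445.269ms=4/7b
8) 2671.614ms=24/7b +445.269ms=4/7b
Σ=4b of 4 (77bpm 4/4) — PASS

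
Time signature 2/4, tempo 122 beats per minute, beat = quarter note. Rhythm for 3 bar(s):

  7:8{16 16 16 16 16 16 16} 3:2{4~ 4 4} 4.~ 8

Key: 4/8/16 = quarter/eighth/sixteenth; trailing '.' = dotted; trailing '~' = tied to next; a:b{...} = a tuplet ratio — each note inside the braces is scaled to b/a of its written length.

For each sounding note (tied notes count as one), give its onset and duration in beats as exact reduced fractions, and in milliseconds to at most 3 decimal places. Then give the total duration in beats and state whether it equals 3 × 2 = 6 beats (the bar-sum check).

1) 0.0ms=0b +140.515ms=2/7b
2) 140.515ms=2/7b +140.515ms=2/7b
3) 281.03ms=4/7b +140.515ms=2/7b
4) 421.546ms=6/7b +140.515ms=2/7b
5) 562.061ms=8/7b +140.515ms=2/7b
6) 702.576ms=10/7b +140.515ms=2/7b
7) 843.091ms=12/7b +140.515ms=2/7b
8) 983.607ms=2b +655.738ms=4/3b
9) 1639.344ms=10/3b +327.869ms=2/3b
10) 1967.213ms=4b +983.607ms=2b
Σ=6b of 6 (122bpm 2/4) — PASS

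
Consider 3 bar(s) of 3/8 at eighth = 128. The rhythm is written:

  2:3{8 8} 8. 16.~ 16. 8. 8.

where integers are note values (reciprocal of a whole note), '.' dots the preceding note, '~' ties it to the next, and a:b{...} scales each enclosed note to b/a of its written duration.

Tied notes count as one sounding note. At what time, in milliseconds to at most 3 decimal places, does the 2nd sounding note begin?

1. 0.0ms @ 0 + 703.125ms (3/2)
2. 703.125ms @ 3/2 + 703.125ms (3/2)
3. 1406.25ms @ 3 + 703.125ms (3/2)
4. 2109.375ms @ 9/2 + 703.125ms (3/2)
5. 2812.5ms @ 6 + 703.125ms (3/2)
6. 3515.625ms @ 15/2 + 703.125ms (3/2)

note 2 onset = 3/2b = 703.125ms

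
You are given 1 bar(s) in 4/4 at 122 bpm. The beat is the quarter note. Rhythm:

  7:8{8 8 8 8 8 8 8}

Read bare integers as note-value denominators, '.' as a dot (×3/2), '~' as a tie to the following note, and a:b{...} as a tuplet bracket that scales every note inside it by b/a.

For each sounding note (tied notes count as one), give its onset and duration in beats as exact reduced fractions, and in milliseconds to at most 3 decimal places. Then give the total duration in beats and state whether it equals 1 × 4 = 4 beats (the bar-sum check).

1) 0.0ms=0b +281.03ms=4/7b
2) 281.03ms=4/7b +281.03ms=4/7b
3) 562.061ms=8/7b +281.03ms=4/7b
4) 843.091ms=12/7b +281.03ms=4/7b
5) 1124.122ms=16/7b +281.03ms=4/7b
6) 1405.152ms=20/7b +281.03ms=4/7b
7) 1686.183ms=24/7b +281.03ms=4/7b
Σ=4b of 4 (122bpm 4/4) — PASS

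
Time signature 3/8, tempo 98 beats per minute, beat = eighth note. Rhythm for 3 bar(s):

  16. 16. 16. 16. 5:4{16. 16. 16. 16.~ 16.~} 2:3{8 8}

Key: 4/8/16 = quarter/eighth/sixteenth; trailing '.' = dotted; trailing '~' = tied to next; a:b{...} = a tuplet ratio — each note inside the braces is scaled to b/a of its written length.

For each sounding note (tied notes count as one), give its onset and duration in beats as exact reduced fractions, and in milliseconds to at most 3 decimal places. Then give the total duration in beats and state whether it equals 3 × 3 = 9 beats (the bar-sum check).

1) 0.0ms=0b +459.184ms=3/4b
2) 459.184ms=3/4b +459.184ms=3/4b
3) 918.367ms=3/2b +459.184ms=3/4b
4) 1377.551ms=9/4b +459.184ms=3/4b
5) 1836.735ms=3b +367.347ms=3/5b
6) 2204.082ms=18/5b +367.347ms=3/5b
7) 2571.429ms=21/5b +367.347ms=3/5b
8) 2938.776ms=24/5b +1653.061ms=27/10b
9) 4591.837ms=15/2b +918.367ms=3/2b
Σ=9b of 9 (98bpm 3/8) — PASS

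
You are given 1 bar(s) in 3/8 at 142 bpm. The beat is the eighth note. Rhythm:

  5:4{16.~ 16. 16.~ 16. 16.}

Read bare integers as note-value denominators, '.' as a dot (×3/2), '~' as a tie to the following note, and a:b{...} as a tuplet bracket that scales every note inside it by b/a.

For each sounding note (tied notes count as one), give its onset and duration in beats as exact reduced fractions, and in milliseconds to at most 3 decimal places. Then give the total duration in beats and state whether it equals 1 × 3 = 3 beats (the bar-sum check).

1) 0.0ms=0b +507.042ms=6/5b
2) 507.042ms=6/5b +507.042ms=6/5b
3) 1014.085ms=12/5b +253.521ms=3/5b
Σ=3b of 3 (142bpm 3/8) — PASS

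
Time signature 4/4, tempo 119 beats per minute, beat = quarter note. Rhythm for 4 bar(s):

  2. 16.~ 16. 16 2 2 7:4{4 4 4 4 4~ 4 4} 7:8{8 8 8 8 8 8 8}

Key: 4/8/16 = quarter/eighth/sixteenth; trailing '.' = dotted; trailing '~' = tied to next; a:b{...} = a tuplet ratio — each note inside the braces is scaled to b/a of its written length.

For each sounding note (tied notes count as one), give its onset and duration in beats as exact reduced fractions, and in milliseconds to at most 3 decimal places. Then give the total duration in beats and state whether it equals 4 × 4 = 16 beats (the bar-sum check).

1) 0.0ms=0b +1512.605ms=3b
2) 1512.605ms=3b +378.151ms=3/4b
3) 1890.756ms=15/4b +126.05ms=1/4b
4) 2016.807ms=4b +1008.403ms=2b
5) 3025.21ms=6b +1008.403ms=2b
6) 4033.613ms=8b +288.115ms=4/7b
7) 4321.729ms=60/7b +288.115ms=4/7b
8) 4609.844ms=64/7b +288.115ms=4/7b
9) 4897.959ms=68/7b +288.115ms=4/7b
10) 5186.074ms=72/7b +576.23ms=8/7b
11) 5762.305ms=80/7b +288.115ms=4/7b
12) 6050.42ms=12b +288.115ms=4/7b
13) 6338.535ms=88/7b +288.115ms=4/7b
14) 6626.651ms=92/7b +288.115ms=4/7b
15) 6914.766ms=96/7b +288.115ms=4/7b
16) 7202.881ms=100/7b +288.115ms=4/7b
17) 7490.996ms=104/7b +288.115ms=4/7b
18) 7779.112ms=108/7b +288.115ms=4/7b
Σ=16b of 16 (119bpm 4/4) — PASS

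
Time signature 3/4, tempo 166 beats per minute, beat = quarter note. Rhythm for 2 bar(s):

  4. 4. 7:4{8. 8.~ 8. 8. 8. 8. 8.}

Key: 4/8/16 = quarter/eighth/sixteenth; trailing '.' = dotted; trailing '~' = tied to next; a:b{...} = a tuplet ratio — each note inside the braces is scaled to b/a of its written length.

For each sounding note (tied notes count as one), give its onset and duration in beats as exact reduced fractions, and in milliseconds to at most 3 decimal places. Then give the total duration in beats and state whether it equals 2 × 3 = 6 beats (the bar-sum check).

1) 0.0ms=0b +542.169ms=3/2b
2) 542.169ms=3/2b +542.169ms=3/2b
3) 1084.337ms=3b +154.905ms=3/7b
4) 1239.243ms=24/7b +309.811ms=6/7b
5) 1549.053ms=30/7b +154.905ms=3/7b
6) 1703.959ms=33/7b +154.905ms=3/7b
7) 1858.864ms=36/7b +154.905ms=3/7b
8) 2013.769ms=39/7b +154.905ms=3/7b
Σ=6b of 6 (166bpm 3/4) — PASS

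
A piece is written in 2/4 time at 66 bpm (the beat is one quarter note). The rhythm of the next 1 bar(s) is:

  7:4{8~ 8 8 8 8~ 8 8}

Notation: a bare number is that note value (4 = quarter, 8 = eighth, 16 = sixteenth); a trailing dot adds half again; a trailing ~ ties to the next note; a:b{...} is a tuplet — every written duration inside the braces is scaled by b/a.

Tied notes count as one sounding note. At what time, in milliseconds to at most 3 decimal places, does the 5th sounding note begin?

1. 0.0ms @ 0 + 519.481ms (4/7)
2. 519.481ms @ 4/7 + 259.74ms (2/7)
3. 779.221ms @ 6/7 + 259.74ms (2/7)
4. 1038.961ms @ 8/7 + 519.481ms (4/7)
5. 1558.442ms @ 12/7 + 259.74ms (2/7)

note 5 onset = 12/7b = 1558.442ms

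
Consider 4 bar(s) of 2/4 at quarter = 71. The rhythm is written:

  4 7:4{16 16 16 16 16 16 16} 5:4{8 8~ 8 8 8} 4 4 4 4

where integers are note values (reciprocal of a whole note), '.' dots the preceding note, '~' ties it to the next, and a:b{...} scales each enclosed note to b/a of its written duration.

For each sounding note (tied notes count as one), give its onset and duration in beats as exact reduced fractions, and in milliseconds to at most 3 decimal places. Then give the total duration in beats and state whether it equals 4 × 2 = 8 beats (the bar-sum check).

1) 0.0ms=0b +845.07ms=1b
2) 845.07ms=1b +120.724ms=1/7b
3) 965.795ms=8/7b +120.724ms=1/7b
4) 1086.519ms=9/7b +120.724ms=1/7b
5) 1207.243ms=10/7b +120.724ms=1/7b
6) 1327.968ms=11/7b +120.724ms=1/7b
7) 1448.692ms=12/7b +120.724ms=1/7b
8) 1569.416ms=13/7b +120.724ms=1/7b
9) 1690.141ms=2b +338.028ms=2/5b
10) 2028.169ms=12/5b +676.056ms=4/5b
11) 2704.225ms=16/5b +338.028ms=2/5b
12) 3042.254ms=18/5b +338.028ms=2/5b
13) 3380.282ms=4b +845.07ms=1b
14) 4225.352ms=5b +845.07ms=1b
15) 5070.423ms=6b +845.07ms=1b
16) 5915.493ms=7b +845.07ms=1b
Σ=8b of 8 (71bpm 2/4) — PASS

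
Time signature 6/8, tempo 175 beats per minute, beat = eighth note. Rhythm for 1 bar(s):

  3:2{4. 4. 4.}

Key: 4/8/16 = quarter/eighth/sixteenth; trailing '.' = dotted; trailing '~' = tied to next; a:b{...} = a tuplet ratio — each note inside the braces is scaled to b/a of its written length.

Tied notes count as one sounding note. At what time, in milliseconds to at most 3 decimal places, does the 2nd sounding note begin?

1. 0.0ms @ 0 + 685.714ms (2)
2. 685.714ms @ 2 + 685.714ms (2)
3. 1371.429ms @ 4 + 685.714ms (2)

note 2 onset = 2b = 685.714ms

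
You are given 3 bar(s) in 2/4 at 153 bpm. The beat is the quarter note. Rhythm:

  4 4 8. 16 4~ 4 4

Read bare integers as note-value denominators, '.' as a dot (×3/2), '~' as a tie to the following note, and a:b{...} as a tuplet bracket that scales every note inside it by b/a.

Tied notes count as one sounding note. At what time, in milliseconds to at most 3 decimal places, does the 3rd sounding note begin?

1. 0.0ms @ 0 + 392.157ms (1)
2. 392.157ms @ 1 + 392.157ms (1)
3. 784.314ms @ 2 + 294.118ms (3/4)
4. 1078.431ms @ 11/4 + 98.039ms (1/4)
5. 1176.471ms @ 3 + 784.314ms (2)
6. 1960.784ms @ 5 + 392.157ms (1)

note 3 onset = 2b = 784.314ms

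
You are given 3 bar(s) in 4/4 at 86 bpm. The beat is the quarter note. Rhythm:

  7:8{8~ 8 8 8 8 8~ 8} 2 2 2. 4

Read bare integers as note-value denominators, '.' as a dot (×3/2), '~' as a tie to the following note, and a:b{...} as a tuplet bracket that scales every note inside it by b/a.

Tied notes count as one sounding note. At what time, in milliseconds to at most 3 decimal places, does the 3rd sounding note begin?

note 3 onset = 12/7b = 1196.013ms

1. 0.0ms @ 0 + 797.342ms (8/7)
2. 797.342ms @ 8/7 + 398.671ms (4/7)
3. 1196.013ms @ 12/7 + 398.671ms (4/7)
4. 1594.684ms @ 16/7 + 398.671ms (4/7)
5. 1993.355ms @ 20/7 + 797.342ms (8/7)
6. 2790.698ms @ 4 + 1395.349ms (2)
7. 4186.047ms @ 6 + 1395.349ms (2)
8. 5581.395ms @ 8 + 2093.023ms (3)
9. 7674.419ms @ 11 + 697.674ms (1)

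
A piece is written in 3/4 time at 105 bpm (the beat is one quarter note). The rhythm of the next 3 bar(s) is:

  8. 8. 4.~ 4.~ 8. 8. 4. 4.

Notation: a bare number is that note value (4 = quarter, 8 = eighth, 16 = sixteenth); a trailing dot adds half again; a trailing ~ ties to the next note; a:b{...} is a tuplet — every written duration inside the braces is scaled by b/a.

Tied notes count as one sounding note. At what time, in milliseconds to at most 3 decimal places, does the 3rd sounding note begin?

1. 0.0ms @ 0 + 428.571ms (3/4)
2. 428.571ms @ 3/4 + 428.571ms (3/4)
3. 857.143ms @ 3/2 + 2142.857ms (15/4)
4. 3000.0ms @ 21/4 + 428.571ms (3/4)
5. 3428.571ms @ 6 + 857.143ms (3/2)
6. 4285.714ms @ 15/2 + 857.143ms (3/2)

note 3 onset = 3/2b = 857.143ms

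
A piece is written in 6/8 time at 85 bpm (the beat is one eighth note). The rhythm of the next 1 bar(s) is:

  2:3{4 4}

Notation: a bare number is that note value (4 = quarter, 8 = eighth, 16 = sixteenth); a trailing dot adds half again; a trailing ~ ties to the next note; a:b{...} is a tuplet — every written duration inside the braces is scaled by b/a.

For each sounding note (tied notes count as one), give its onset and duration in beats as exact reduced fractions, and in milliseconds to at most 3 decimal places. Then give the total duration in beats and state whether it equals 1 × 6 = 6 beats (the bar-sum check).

1) 0.0ms=0b +2117.647ms=3b
2) 2117.647ms=3b +2117.647ms=3b
Σ=6b of 6 (85bpm 6/8) — PASS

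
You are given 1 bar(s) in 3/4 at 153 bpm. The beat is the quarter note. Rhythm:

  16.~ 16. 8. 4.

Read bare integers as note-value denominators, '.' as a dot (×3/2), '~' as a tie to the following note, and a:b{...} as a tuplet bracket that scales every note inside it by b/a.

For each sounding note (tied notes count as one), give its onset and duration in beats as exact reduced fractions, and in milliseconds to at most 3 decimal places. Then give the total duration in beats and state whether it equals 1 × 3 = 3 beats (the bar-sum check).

1) 0.0ms=0b +294.118ms=3/4b
2) 294.118ms=3/4b +294.118ms=3/4b
3) 588.235ms=3/2b +588.235ms=3/2b
Σ=3b of 3 (153bpm 3/4) — PASS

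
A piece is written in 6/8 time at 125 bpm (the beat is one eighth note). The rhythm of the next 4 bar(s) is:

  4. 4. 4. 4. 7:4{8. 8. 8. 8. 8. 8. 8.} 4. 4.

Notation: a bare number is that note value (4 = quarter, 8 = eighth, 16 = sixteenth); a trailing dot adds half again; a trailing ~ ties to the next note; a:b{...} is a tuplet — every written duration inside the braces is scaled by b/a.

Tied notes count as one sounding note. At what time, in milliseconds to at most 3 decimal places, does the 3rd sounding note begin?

note 3 onset = 6b = 2880.0ms

1. 0.0ms @ 0 + 1440.0ms (3)
2. 1440.0ms @ 3 + 1440.0ms (3)
3. 2880.0ms @ 6 + 1440.0ms (3)
4. 4320.0ms @ 9 + 1440.0ms (3)
5. 5760.0ms @ 12 + 411.429ms (6/7)
6. 6171.429ms @ 90/7 + 411.429ms (6/7)
7. 6582.857ms @ 96/7 + 411.429ms (6/7)
8. 6994.286ms @ 102/7 + 411.429ms (6/7)
9. 7405.714ms @ 108/7 + 411.429ms (6/7)
10. 7817.143ms @ 114/7 + 411.429ms (6/7)
11. 8228.571ms @ 120/7 + 411.429ms (6/7)
12. 8640.0ms @ 18 + 1440.0ms (3)
13. 10080.0ms @ 21 + 1440.0ms (3)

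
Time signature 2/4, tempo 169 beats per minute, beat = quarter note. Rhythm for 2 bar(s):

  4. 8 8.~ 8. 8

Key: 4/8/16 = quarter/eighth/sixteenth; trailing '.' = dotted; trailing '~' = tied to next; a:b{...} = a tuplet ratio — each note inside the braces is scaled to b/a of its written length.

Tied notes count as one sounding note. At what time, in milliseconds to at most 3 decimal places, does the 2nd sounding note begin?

note 2 onset = 3/2b = 532.544ms

1. 0.0ms @ 0 + 532.544ms (3/2)
2. 532.544ms @ 3/2 + 177.515ms (1/2)
3. 710.059ms @ 2 + 532.544ms (3/2)
4. 1242.604ms @ 7/2 + 177.515ms (1/2)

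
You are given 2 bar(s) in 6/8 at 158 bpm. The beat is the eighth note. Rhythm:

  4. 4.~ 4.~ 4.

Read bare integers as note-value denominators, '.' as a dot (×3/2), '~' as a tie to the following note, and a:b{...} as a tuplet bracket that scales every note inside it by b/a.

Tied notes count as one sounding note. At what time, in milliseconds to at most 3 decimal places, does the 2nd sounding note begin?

note 2 onset = 3b = 1139.241ms

1. 0.0ms @ 0 + 1139.241ms (3)
2. 1139.241ms @ 3 + 3417.722ms (9)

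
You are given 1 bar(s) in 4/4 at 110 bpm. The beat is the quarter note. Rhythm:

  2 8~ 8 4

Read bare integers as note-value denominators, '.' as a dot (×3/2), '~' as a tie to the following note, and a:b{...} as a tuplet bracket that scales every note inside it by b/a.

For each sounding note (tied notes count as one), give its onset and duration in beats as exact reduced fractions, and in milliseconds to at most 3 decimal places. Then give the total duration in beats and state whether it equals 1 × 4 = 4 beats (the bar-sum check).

1) 0.0ms=0b +1090.909ms=2b
2) 1090.909ms=2b +545.455ms=1b
3) 1636.364ms=3b +545.455ms=1b
Σ=4b of 4 (110bpm 4/4) — PASS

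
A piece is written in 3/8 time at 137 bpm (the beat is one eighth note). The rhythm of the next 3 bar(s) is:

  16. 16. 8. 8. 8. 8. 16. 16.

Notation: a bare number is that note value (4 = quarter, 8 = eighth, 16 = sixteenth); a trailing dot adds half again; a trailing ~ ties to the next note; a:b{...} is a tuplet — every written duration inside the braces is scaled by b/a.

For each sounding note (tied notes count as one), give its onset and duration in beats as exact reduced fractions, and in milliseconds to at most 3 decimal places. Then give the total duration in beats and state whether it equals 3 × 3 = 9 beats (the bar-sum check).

1) 0.0ms=0b +328.467ms=3/4b
2) 328.467ms=3/4b +328.467ms=3/4b
3) 656.934ms=3/2b +656.934ms=3/2b
4) 1313.869ms=3b +656.934ms=3/2b
5) 1970.803ms=9/2b +656.934ms=3/2b
6) 2627.737ms=6b +656.934ms=3/2b
7) 3284.672ms=15/2b +328.467ms=3/4b
8) 3613.139ms=33/4b +328.467ms=3/4b
Σ=9b of 9 (137bpm 3/8) — PASS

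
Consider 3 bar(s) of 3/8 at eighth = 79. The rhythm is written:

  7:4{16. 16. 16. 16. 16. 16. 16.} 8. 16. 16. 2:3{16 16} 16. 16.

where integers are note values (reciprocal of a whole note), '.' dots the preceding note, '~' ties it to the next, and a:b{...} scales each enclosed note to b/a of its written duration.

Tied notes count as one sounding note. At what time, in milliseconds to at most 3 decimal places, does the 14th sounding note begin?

1. 0.0ms @ 0 + 325.497ms (3/7)
2. 325.497ms @ 3/7 + 325.497ms (3/7)
3. 650.995ms @ 6/7 + 325.497ms (3/7)
4. 976.492ms @ 9/7 + 325.497ms (3/7)
5. 1301.989ms @ 12/7 + 325.497ms (3/7)
6. 1627.486ms @ 15/7 + 325.497ms (3/7)
7. 1952.984ms @ 18/7 + 325.497ms (3/7)
8. 2278.481ms @ 3 + 1139.241ms (3/2)
9. 3417.722ms @ 9/2 + 569.62ms (3/4)
10. 3987.342ms @ 21/4 + 569.62ms (3/4)
11. 4556.962ms @ 6 + 569.62ms (3/4)
12. 5126.582ms @ 27/4 + 569.62ms (3/4)
13. 5696.203ms @ 15/2 + 569.62ms (3/4)
14. 6265.823ms @ 33/4 + 569.62ms (3/4)

note 14 onset = 33/4b = 6265.823ms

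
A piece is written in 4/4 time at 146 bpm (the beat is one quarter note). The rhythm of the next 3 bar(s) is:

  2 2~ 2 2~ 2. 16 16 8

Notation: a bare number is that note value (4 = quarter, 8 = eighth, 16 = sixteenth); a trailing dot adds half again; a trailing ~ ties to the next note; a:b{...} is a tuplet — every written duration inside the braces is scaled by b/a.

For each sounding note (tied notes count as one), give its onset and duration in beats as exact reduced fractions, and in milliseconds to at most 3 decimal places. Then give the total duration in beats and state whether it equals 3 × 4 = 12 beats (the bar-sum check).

1) 0.0ms=0b +821.918ms=2b
2) 821.918ms=2b +1643.836ms=4b
3) 2465.753ms=6b +2054.795ms=5b
4) 4520.548ms=11b +102.74ms=1/4b
5) 4623.288ms=45/4b +102.74ms=1/4b
6) 4726.027ms=23/2b +205.479ms=1/2b
Σ=12b of 12 (146bpm 4/4) — PASS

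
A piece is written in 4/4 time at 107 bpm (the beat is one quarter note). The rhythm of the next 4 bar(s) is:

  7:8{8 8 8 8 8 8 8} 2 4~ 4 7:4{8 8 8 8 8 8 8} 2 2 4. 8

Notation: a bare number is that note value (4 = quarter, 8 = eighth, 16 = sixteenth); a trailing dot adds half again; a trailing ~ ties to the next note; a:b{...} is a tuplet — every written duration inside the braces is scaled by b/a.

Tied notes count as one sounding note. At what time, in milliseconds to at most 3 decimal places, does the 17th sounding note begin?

1. 0.0ms @ 0 + 320.427ms (4/7)
2. 320.427ms @ 4/7 + 320.427ms (4/7)
3. 640.854ms @ 8/7 + 320.427ms (4/7)
4. 961.282ms @ 12/7 + 320.427ms (4/7)
5. 1281.709ms @ 16/7 + 320.427ms (4/7)
6. 1602.136ms @ 20/7 + 320.427ms (4/7)
7. 1922.563ms @ 24/7 + 320.427ms (4/7)
8. 2242.991ms @ 4 + 1121.495ms (2)
9. 3364.486ms @ 6 + 1121.495ms (2)
10. 4485.981ms @ 8 + 160.214ms (2/7)
11. 4646.195ms @ 58/7 + 160.214ms (2/7)
12. 4806.409ms @ 60/7 + 160.214ms (2/7)
13. 4966.622ms @ 62/7 + 160.214ms (2/7)
14. 5126.836ms @ 64/7 + 160.214ms (2/7)
15. 5287.049ms @ 66/7 + 160.214ms (2/7)
16. 5447.263ms @ 68/7 + 160.214ms (2/7)
17. 5607.477ms @ 10 + 1121.495ms (2)
18. 6728.972ms @ 12 + 1121.495ms (2)
19. 7850.467ms @ 14 + 841.121ms (3/2)
20. 8691.589ms @ 31/2 + 280.374ms (1/2)

note 17 onset = 10b = 5607.477ms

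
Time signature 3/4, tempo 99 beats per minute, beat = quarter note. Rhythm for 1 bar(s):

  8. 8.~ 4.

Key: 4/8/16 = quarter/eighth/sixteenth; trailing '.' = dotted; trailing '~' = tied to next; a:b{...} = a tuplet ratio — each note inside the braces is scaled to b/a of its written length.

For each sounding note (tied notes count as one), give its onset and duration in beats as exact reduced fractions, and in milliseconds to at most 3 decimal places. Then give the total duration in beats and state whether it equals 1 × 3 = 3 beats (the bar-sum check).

1) 0.0ms=0b +454.545ms=3/4b
2) 454.545ms=3/4b +1363.636ms=9/4b
Σ=3b of 3 (99bpm 3/4) — PASS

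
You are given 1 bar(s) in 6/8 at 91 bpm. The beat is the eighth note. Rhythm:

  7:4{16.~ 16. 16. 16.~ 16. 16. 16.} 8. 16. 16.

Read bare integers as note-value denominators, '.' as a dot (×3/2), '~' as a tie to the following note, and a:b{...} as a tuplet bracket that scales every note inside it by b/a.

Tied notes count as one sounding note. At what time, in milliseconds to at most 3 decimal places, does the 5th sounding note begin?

note 5 onset = 18/7b = 1695.447ms

1. 0.0ms @ 0 + 565.149ms (6/7)
2. 565.149ms @ 6/7 + 282.575ms (3/7)
3. 847.724ms @ 9/7 + 565.149ms (6/7)
4. 1412.873ms @ 15/7 + 282.575ms (3/7)
5. 1695.447ms @ 18/7 + 282.575ms (3/7)
6. 1978.022ms @ 3 + 989.011ms (3/2)
7. 2967.033ms @ 9/2 + 494.505ms (3/4)
8. 3461.538ms @ 21/4 + 494.505ms (3/4)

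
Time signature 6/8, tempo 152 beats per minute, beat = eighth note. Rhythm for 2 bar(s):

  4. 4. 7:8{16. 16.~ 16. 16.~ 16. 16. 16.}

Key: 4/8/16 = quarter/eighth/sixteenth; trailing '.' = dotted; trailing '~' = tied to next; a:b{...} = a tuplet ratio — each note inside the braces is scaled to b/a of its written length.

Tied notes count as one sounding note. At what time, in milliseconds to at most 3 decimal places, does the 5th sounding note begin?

note 5 onset = 60/7b = 3383.459ms

1. 0.0ms @ 0 + 1184.211ms (3)
2. 1184.211ms @ 3 + 1184.211ms (3)
3. 2368.421ms @ 6 + 338.346ms (6/7)
4. 2706.767ms @ 48/7 + 676.692ms (12/7)
5. 3383.459ms @ 60/7 + 676.692ms (12/7)
6. 4060.15ms @ 72/7 + 338.346ms (6/7)
7. 4398.496ms @ 78/7 + 338.346ms (6/7)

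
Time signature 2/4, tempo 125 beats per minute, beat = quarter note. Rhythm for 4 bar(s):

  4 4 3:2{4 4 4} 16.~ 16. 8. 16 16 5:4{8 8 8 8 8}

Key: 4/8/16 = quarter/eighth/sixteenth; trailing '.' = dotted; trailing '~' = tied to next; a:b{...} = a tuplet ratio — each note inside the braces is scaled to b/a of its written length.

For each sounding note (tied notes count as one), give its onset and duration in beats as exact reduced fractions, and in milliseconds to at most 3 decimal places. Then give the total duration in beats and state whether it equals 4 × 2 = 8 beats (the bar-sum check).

1) 0.0ms=0b +480.0ms=1b
2) 480.0ms=1b +480.0ms=1b
3) 960.0ms=2b +320.0ms=2/3b
4) 1280.0ms=8/3b +320.0ms=2/3b
5) 1600.0ms=10/3b +320.0ms=2/3b
6) 1920.0ms=4b +360.0ms=3/4b
7) 2280.0ms=19/4b +360.0ms=3/4b
8) 2640.0ms=11/2b +120.0ms=1/4b
9) 2760.0ms=23/4b +120.0ms=1/4b
10) 2880.0ms=6b +192.0ms=2/5b
11) 3072.0ms=32/5b +192.0ms=2/5b
12) 3264.0ms=34/5b +192.0ms=2/5b
13) 3456.0ms=36/5b +192.0ms=2/5b
14) 3648.0ms=38/5b +192.0ms=2/5b
Σ=8b of 8 (125bpm 2/4) — PASS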